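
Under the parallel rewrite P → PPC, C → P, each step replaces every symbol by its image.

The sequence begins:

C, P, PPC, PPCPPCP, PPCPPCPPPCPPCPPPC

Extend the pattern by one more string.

Replace each of the 17 characters of PPCPPCPPPCPPCPPPC in place — PPC PPC P PPC PPC P PPC PPC PPC P PPC PPC P PPC PPC PPC P — and concatenate.

PPCPPCPPPCPPCPPPCPPCPPCPPPCPPCPPPCPPCPPCP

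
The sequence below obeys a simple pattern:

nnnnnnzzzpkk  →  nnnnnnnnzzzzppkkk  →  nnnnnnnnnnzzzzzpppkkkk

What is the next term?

nnnnnnnnnnnnzzzzzzppppkkkkk

The n-th term is 2n+2 n's then n+1 z's then n-1 p's then n k's, where the shown terms are n = 2, 3, 4.
For the next term, n = 5, so the run lengths are 12, 6, 4, 5.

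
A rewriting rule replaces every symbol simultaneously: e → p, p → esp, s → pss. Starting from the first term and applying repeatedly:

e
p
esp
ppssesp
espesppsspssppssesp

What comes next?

Rewriting the 19 symbols of espesppsspssppssesp one by one yields p pss esp p pss esp esp pss pss esp pss pss esp esp pss pss p pss esp; concatenated:

ppssespppssespesppsspssesppsspssespesppsspssppssesp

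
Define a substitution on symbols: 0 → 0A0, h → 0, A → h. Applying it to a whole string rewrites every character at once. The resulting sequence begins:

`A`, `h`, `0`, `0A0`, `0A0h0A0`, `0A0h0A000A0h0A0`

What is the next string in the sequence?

0A0h0A000A0h0A00A00A0h0A000A0h0A0

Replace each of the 15 characters of 0A0h0A000A0h0A0 in place — 0A0 h 0A0 0 0A0 h 0A0 0A0 0A0 h 0A0 0 0A0 h 0A0 — and concatenate.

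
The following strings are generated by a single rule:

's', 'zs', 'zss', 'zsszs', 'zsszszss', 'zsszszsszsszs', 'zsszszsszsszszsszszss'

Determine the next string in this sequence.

From term 3 onward, concatenate the last term with the second-to-last: zs·s = zss, zss·zs = zsszs, …
So term 8 is zsszszsszsszszsszszss·zsszszsszsszs.

zsszszsszsszszsszszsszsszszsszsszs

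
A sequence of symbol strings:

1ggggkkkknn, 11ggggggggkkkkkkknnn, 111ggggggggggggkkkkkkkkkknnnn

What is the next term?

The n-th term is n 1's then 4n g's then 3n+1 k's then n+1 n's (n = 1, 2, …).
For the next term, n = 4, so the run lengths are 4, 16, 13, 5.

1111ggggggggggggggggkkkkkkkkkkkkknnnnn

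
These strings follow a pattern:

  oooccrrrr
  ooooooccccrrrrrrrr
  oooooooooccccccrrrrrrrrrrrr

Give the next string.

ooooooooooooccccccccrrrrrrrrrrrrrrrr

Reading off run lengths: o runs 3, 6, 9; c runs 2, 4, 6; r runs 4, 8, 12 — each is linear in n (n = 1, 2, …).
At n = 4 the blocks have lengths 12, 8, 16.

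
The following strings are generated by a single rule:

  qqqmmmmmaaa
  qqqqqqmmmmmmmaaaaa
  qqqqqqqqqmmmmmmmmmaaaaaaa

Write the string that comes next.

Each string has the form q^{3n} m^{2n+3} a^{2n+1} (n = 1, 2, …).
For the next term, n = 4, so the run lengths are 12, 11, 9.

qqqqqqqqqqqqmmmmmmmmmmmaaaaaaaaa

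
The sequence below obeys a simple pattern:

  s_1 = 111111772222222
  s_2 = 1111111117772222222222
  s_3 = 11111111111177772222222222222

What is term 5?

Term n consists of 3n 1's, followed by n 7's, followed by 3n+1 2's, where the shown terms are n = 2, 3, 4.
For term 5, n = 6, so the run lengths are 18, 6, 19.

1111111111111111117777772222222222222222222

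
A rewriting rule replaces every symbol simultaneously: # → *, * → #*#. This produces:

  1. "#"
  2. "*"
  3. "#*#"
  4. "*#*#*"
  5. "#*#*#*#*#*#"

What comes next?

*#*#*#*#*#*#*#*#*#*#*

Expanding #*#*#*#*#*#: #→*, *→#*#, #→*, *→#*#, #→*, *→#*#, #→*, *→#*#, #→*, *→#*#, #→*. Concatenated: * #*# * #*# * #*# * #*# * #*# *.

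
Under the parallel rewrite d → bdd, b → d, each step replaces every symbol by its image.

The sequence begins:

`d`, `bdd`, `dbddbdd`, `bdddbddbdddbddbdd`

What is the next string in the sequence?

φ(bdddbddbdddbddbdd) expands symbol-by-symbol to d bdd bdd bdd d bdd bdd d bdd bdd bdd d bdd bdd d bdd bdd; joining the 17 pieces gives the next term.

dbddbddbdddbddbdddbddbddbdddbddbdddbddbdd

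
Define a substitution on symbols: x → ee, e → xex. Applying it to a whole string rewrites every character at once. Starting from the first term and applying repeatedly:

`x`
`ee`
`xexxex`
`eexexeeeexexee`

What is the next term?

Applying the rule to each of the 14 symbols of eexexeeeexexee gives the pieces xex xex ee xex ee xex xex xex xex ee xex ee xex xex, which concatenate to the answer.

xexxexeexexeexexxexxexxexeexexeexexxex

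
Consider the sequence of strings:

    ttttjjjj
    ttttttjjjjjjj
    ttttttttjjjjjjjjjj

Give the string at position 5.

Reading off run lengths: t runs 4, 6, 8; j runs 4, 7, 10 — each is linear in n (n = 1, 2, …).
Setting n = 5 gives 12, 16 characters in each block.

ttttttttttttjjjjjjjjjjjjjjjj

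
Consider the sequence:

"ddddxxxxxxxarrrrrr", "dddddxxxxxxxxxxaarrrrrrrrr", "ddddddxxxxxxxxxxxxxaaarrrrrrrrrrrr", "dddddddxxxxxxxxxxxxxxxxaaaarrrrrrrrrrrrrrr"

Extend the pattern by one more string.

ddddddddxxxxxxxxxxxxxxxxxxxaaaaarrrrrrrrrrrrrrrrrr

The n-th term is n+2 d's then 3n+1 x's then n-1 a's then 3n r's, where the shown terms are n = 2, 3, 4, 5.
Setting n = 6 gives 8, 19, 5, 18 characters in each block.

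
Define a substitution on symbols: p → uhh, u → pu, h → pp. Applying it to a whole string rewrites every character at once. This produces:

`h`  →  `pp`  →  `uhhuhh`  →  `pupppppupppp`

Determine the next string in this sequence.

uhhpuuhhuhhuhhuhhuhhpuuhhuhhuhhuhh

Expanding pupppppupppp: p→uhh, u→pu, p→uhh, p→uhh, p→uhh, p→uhh, p→uhh, u→pu, p→uhh, p→uhh, p→uhh, p→uhh. Concatenated: uhh pu uhh uhh uhh uhh uhh pu uhh uhh uhh uhh.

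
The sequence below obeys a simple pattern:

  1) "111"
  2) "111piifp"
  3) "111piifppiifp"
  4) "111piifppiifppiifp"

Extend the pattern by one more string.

111piifppiifppiifppiifp

The strings grow by a fixed suffix piifp each time.
So the next term is 111piifppiifppiifp·piifp.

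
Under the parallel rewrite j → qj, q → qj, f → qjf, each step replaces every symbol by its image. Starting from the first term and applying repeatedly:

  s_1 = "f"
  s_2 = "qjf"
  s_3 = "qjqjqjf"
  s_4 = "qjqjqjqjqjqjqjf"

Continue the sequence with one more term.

φ(qjqjqjqjqjqjqjf) expands symbol-by-symbol to qj qj qj qj qj qj qj qj qj qj qj qj qj qj qjf; joining the 15 pieces gives the next term.

qjqjqjqjqjqjqjqjqjqjqjqjqjqjqjf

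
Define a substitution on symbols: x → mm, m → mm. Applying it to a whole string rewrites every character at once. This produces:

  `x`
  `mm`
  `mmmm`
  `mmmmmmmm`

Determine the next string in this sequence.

mmmmmmmmmmmmmmmm

Apply φ to mmmmmmmm symbol by symbol: m→mm, m→mm, m→mm, m→mm, m→mm, m→mm, m→mm, m→mm; joined: mm mm mm mm mm mm mm mm.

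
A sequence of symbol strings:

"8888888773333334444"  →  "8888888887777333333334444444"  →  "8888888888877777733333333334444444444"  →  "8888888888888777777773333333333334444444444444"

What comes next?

8888888888888887777777777333333333333334444444444444444

Reading off run lengths: 8 runs 7, 9, 11, 13; 7 runs 2, 4, 6, 8; 3 runs 6, 8, 10, 12; 4 runs 4, 7, 10, 13 — each is linear in n, where the shown terms are n = 2, 3, 4, 5.
For the next term, n = 6, so the run lengths are 15, 10, 14, 16.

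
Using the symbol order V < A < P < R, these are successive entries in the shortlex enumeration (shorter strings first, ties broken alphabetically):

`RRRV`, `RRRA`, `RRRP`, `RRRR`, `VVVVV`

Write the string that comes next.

Treat VVVVV as a base-4 numeral over the given alphabet and add one, carrying through any trailing R's.

VVVVA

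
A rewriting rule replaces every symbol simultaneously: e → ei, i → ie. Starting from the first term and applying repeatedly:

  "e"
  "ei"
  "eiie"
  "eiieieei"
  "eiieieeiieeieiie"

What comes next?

Rewriting the 16 symbols of eiieieeiieeieiie one by one yields ei ie ie ei ie ei ei ie ie ei ei ie ei ie ie ei; concatenated:

eiieieeiieeieiieieeieiieeiieieei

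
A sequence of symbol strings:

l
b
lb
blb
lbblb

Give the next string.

This is a Fibonacci-style word recurrence s(k) = s(k−2)·s(k−1): e.g. l·b = lb.
Continuing: blb · lbblb gives term 6.

blblbblb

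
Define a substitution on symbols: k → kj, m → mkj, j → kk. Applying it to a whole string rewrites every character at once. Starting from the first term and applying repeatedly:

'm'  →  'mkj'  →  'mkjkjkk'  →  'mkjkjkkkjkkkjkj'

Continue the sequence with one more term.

mkjkjkkkjkkkjkjkjkkkjkjkjkkkjkk

Applying the rule to each of the 15 symbols of mkjkjkkkjkkkjkj gives the pieces mkj kj kk kj kk kj kj kj kk kj kj kj kk kj kk, which concatenate to the answer.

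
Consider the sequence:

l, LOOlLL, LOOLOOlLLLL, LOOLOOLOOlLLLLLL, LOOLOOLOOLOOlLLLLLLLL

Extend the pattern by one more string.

Every step adds LOO to the front and LL to the end of the previous string.
So the next term is LOO·LOOLOOLOOLOOlLLLLLLLL·LL.

LOOLOOLOOLOOLOOlLLLLLLLLLL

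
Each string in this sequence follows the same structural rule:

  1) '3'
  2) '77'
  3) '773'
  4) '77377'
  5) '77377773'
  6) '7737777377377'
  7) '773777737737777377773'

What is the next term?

From term 3 onward, concatenate the last term with the second-to-last: 77·3 = 773, 773·77 = 77377, …
The next term joins 773777737737777377773 and 7737777377377.

7737777377377773777737737777377377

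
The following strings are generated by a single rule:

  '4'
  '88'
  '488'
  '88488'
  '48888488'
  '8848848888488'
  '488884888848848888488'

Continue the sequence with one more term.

Each term (from the third on) is the two preceding terms concatenated in order: term 3 = 4·88 = 488.
So term 8 is 8848848888488·488884888848848888488.

8848848888488488884888848848888488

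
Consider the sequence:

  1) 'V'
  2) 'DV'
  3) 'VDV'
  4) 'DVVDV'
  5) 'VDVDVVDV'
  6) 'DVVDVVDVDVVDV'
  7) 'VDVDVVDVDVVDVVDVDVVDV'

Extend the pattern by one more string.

Each term (from the third on) is the two preceding terms concatenated in order: term 3 = V·DV = VDV.
Continuing: DVVDVVDVDVVDV · VDVDVVDVDVVDVVDVDVVDV gives term 8.

DVVDVVDVDVVDVVDVDVVDVDVVDVVDVDVVDV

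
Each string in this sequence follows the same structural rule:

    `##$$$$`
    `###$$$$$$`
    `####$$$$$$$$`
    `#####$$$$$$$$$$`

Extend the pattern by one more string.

######$$$$$$$$$$$$

The n-th term is n #'s then 2n $'s, where the shown terms are n = 2, 3, 4, 5.
For the next term, n = 6, so the run lengths are 6, 12.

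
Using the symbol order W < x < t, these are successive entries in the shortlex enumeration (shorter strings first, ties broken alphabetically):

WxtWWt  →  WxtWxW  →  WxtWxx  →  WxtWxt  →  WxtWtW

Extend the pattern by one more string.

WxtWtx

The successor of WxtWtW increments the rightmost position that isn't already t and resets every position after it to W.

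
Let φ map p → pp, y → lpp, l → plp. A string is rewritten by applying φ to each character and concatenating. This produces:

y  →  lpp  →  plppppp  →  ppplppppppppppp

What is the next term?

φ(ppplppppppppppp) expands symbol-by-symbol to pp pp pp plp pp pp pp pp pp pp pp pp pp pp pp; joining the 15 pieces gives the next term.

ppppppplppppppppppppppppppppppp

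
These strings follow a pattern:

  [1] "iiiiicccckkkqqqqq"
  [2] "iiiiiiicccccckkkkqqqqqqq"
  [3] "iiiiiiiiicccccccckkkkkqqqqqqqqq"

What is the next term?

Reading off run lengths: i runs 5, 7, 9; c runs 4, 6, 8; k runs 3, 4, 5; q runs 5, 7, 9 — each is linear in n, where the shown terms are n = 2, 3, 4.
Setting n = 5 gives 11, 10, 6, 11 characters in each block.

iiiiiiiiiiicccccccccckkkkkkqqqqqqqqqqq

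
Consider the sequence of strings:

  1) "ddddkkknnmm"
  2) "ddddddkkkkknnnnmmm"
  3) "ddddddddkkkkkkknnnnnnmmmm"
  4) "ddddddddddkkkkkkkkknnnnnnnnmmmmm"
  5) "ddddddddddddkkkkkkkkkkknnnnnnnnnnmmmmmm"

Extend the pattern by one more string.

ddddddddddddddkkkkkkkkkkkkknnnnnnnnnnnnmmmmmmm

Reading off run lengths: d runs 4, 6, 8, 10, 12; k runs 3, 5, 7, 9, 11; n runs 2, 4, 6, 8, 10; m runs 2, 3, 4, 5, 6 — each is linear in n (n = 1, 2, …).
At n = 6 the blocks have lengths 14, 13, 12, 7.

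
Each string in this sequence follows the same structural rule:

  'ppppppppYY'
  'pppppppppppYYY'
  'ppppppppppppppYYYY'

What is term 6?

The n-th term is 3n-1 p's then n-1 Y's, where the shown terms are n = 3, 4, 5.
For term 6, n = 8, so the run lengths are 23, 7.

pppppppppppppppppppppppYYYYYYY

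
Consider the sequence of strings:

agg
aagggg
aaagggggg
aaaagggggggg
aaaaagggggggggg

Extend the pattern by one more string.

The n-th term is n a's then 2n g's (n = 1, 2, …).
Setting n = 6 gives 6, 12 characters in each block.

aaaaaagggggggggggg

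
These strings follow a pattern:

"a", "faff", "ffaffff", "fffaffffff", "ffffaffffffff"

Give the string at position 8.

Each term wraps the previous one in f on the left and ff on the right.
From ffffaffffffff, 3 further steps: ffffaffffffff → fffffaffffffffff → ffffffaffffffffffff → (answer).

fffffffaffffffffffffff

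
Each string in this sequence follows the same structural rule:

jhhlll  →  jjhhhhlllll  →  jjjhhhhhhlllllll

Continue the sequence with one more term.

jjjjhhhhhhhhlllllllll

Term n consists of n j's, followed by 2n h's, followed by 2n+1 l's (n = 1, 2, …).
Setting n = 4 gives 4, 8, 9 characters in each block.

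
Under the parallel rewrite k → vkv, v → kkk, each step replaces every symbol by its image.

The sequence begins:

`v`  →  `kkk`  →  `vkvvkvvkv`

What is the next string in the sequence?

kkkvkvkkkkkkvkvkkkkkkvkvkkk

Expanding vkvvkvvkv: v→kkk, k→vkv, v→kkk, v→kkk, k→vkv, v→kkk, v→kkk, k→vkv, v→kkk. Concatenated: kkk vkv kkk kkk vkv kkk kkk vkv kkk.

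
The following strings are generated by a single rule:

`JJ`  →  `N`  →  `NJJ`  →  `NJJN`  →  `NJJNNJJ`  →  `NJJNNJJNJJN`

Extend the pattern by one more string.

From term 3 onward, concatenate the last term with the second-to-last: N·JJ = NJJ, NJJ·N = NJJN, …
Continuing: NJJNNJJNJJN · NJJNNJJ gives term 7.

NJJNNJJNJJNNJJNNJJ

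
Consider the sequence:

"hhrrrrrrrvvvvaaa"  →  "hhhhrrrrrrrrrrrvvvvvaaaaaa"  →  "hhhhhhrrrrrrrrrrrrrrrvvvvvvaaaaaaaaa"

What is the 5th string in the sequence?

The n-th term is 2n h's then 4n+3 r's then n+3 v's then 3n a's (n = 1, 2, …).
Setting n = 5 gives 10, 23, 8, 15 characters in each block.

hhhhhhhhhhrrrrrrrrrrrrrrrrrrrrrrrvvvvvvvvaaaaaaaaaaaaaaa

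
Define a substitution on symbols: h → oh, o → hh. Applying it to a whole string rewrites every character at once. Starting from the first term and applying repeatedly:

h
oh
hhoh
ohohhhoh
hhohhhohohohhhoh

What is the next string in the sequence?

ohohhhohohohhhohhhohhhohohohhhoh

φ(hhohhhohohohhhoh) expands symbol-by-symbol to oh oh hh oh oh oh hh oh hh oh hh oh oh oh hh oh; joining the 16 pieces gives the next term.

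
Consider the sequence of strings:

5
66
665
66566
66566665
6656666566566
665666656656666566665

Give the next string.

6656666566566665666656656666566566

This is a Fibonacci-style word recurrence s(k) = s(k−1)·s(k−2): e.g. 66·5 = 665.
The next term joins 665666656656666566665 and 6656666566566.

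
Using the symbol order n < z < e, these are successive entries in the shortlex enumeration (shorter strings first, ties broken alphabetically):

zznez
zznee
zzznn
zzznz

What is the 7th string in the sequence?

zzzzz

Advancing 3 positions from zzznz through zzznz → zzzne → zzzzn reaches term 7.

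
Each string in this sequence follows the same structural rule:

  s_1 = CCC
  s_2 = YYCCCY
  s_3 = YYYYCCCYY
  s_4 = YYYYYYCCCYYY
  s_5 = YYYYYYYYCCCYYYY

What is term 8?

s(k+1) = YY·s(k)·Y, so each term gains YY as a prefix and Y as a suffix.
From YYYYYYYYCCCYYYY, 3 further steps: YYYYYYYYCCCYYYY → YYYYYYYYYYCCCYYYYY → YYYYYYYYYYYYCCCYYYYYY → (answer).

YYYYYYYYYYYYYYCCCYYYYYYY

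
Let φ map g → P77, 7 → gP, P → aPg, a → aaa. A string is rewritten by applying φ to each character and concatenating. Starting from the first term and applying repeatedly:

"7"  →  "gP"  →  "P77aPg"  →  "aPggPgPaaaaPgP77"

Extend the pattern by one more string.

Replace each of the 16 characters of aPggPgPaaaaPgP77 in place — aaa aPg P77 P77 aPg P77 aPg aaa aaa aaa aaa aPg P77 aPg gP gP — and concatenate.

aaaaPgP77P77aPgP77aPgaaaaaaaaaaaaaPgP77aPggPgP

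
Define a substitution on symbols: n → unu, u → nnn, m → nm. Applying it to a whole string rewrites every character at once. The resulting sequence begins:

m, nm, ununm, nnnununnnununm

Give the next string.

unuunuununnnununnnunuunuununnnununnnununm

Applying the rule to each of the 14 symbols of nnnununnnununm gives the pieces unu unu unu nnn unu nnn unu unu unu nnn unu nnn unu nm, which concatenate to the answer.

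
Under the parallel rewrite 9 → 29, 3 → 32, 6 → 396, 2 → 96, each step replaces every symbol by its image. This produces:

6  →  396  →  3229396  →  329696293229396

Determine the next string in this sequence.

329629396293969629329696293229396

φ(329696293229396) expands symbol-by-symbol to 32 96 29 396 29 396 96 29 32 96 96 29 32 29 396; joining the 15 pieces gives the next term.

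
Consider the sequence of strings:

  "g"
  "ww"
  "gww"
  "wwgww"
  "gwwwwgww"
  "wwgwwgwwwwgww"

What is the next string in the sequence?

gwwwwgwwwwgwwgwwwwgww

Each term (from the third on) is the two preceding terms concatenated in order: term 3 = g·ww = gww.
Continuing: gwwwwgww · wwgwwgwwwwgww gives term 7.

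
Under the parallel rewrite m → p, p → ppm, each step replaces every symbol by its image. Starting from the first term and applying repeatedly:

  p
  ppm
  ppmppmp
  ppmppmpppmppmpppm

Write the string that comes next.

ppmppmpppmppmpppmppmppmpppmppmpppmppmppmp

φ(ppmppmpppmppmpppm) expands symbol-by-symbol to ppm ppm p ppm ppm p ppm ppm ppm p ppm ppm p ppm ppm ppm p; joining the 17 pieces gives the next term.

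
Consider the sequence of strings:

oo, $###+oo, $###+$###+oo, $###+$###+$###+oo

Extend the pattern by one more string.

The strings grow by a fixed prefix $###+ each time.
So the next term is $###+·$###+$###+$###+oo.

$###+$###+$###+$###+oo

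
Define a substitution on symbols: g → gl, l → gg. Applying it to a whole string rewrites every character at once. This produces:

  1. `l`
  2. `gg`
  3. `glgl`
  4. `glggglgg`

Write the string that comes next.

Rewriting each symbol of glggglgg: g→gl, l→gg, g→gl, g→gl, g→gl, l→gg, g→gl, g→gl, which concatenates to gl gg gl gl gl gg gl gl.

glggglglglggglgl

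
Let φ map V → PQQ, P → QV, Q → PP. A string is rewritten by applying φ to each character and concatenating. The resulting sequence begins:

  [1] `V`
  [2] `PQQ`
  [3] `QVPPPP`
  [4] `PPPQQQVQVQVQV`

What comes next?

Applying the rule to each of the 13 symbols of PPPQQQVQVQVQV gives the pieces QV QV QV PP PP PP PQQ PP PQQ PP PQQ PP PQQ, which concatenate to the answer.

QVQVQVPPPPPPPQQPPPQQPPPQQPPPQQ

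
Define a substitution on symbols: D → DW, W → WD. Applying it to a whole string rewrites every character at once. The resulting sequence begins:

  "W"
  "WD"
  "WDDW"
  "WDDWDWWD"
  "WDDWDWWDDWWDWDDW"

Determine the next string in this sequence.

Rewriting the 16 symbols of WDDWDWWDDWWDWDDW one by one yields WD DW DW WD DW WD WD DW DW WD WD DW WD DW DW WD; concatenated:

WDDWDWWDDWWDWDDWDWWDWDDWWDDWDWWD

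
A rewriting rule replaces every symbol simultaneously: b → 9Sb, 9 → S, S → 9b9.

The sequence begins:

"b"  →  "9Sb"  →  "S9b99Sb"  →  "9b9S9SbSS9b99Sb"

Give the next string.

Replace each of the 15 characters of 9b9S9SbSS9b99Sb in place — S 9Sb S 9b9 S 9b9 9Sb 9b9 9b9 S 9Sb S S 9b9 9Sb — and concatenate.

S9SbS9b9S9b99Sb9b99b9S9SbSS9b99Sb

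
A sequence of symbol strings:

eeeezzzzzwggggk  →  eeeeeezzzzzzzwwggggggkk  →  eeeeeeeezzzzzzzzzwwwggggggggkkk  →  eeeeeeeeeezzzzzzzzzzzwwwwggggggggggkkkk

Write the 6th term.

eeeeeeeeeeeeeezzzzzzzzzzzzzzzwwwwwwggggggggggggggkkkkkk

The n-th term is 2n+2 e's then 2n+3 z's then n w's then 2n+2 g's then n k's (n = 1, 2, …).
At n = 6 the blocks have lengths 14, 15, 6, 14, 6.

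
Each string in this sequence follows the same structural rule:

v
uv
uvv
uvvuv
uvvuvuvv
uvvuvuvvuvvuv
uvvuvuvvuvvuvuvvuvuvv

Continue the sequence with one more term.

Each term (from the third on) is the previous term followed by the one before it: term 3 = uv·v = uvv.
Continuing: uvvuvuvvuvvuvuvvuvuvv · uvvuvuvvuvvuv gives term 8.

uvvuvuvvuvvuvuvvuvuvvuvvuvuvvuvvuv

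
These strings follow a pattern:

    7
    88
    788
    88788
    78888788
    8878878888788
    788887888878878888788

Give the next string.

8878878888788788887888878878888788

This is a Fibonacci-style word recurrence s(k) = s(k−2)·s(k−1): e.g. 7·88 = 788.
So term 8 is 8878878888788·788887888878878888788.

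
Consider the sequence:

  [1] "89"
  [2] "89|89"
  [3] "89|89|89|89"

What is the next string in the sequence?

Every step duplicates the string with '|' between the halves.
Doubling 89|89|89|89 with '|' between the halves:

89|89|89|89|89|89|89|89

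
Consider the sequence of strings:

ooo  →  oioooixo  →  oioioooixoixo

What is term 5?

Each term wraps the previous one in oi on the left and ixo on the right.
From oioioooixoixo, 2 further steps: oioioooixoixo → oioioioooixoixoixo → (answer).

oioioioioooixoixoixoixo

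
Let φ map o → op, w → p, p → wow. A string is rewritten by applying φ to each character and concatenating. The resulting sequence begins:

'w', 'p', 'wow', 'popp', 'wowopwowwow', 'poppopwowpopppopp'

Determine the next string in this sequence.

Replace each of the 17 characters of poppopwowpopppopp in place — wow op wow wow op wow p op p wow op wow wow wow op wow wow — and concatenate.

wowopwowwowopwowpoppwowopwowwowwowopwowwow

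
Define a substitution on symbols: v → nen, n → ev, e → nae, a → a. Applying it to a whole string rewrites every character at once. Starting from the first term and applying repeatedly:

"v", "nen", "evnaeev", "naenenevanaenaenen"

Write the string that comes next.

evanaeevnaeevnaenenaevanaeevanaeevnaeev

Replace each of the 18 characters of naenenevanaenaenen in place — ev a nae ev nae ev nae nen a ev a nae ev a nae ev nae ev — and concatenate.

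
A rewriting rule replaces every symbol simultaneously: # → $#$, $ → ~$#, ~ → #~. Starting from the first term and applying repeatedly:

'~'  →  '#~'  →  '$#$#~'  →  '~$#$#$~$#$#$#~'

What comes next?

Replace each of the 14 characters of ~$#$#$~$#$#$#~ in place — #~ ~$# $#$ ~$# $#$ ~$# #~ ~$# $#$ ~$# $#$ ~$# $#$ #~ — and concatenate.

#~~$#$#$~$#$#$~$##~~$#$#$~$#$#$~$#$#$#~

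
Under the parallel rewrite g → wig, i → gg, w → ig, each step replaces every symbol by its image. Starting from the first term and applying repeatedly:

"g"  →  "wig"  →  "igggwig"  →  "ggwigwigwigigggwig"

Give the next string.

Rewriting the 18 symbols of ggwigwigwigigggwig one by one yields wig wig ig gg wig ig gg wig ig gg wig gg wig wig wig ig gg wig; concatenated:

wigwigigggwigigggwigigggwigggwigwigwigigggwig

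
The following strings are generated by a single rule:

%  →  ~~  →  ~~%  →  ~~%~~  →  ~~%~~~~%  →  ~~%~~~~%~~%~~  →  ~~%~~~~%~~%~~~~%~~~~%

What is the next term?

~~%~~~~%~~%~~~~%~~~~%~~%~~~~%~~%~~

From term 3 onward, concatenate the last term with the second-to-last: ~~·% = ~~%, ~~%·~~ = ~~%~~, …
The next term joins ~~%~~~~%~~%~~~~%~~~~% and ~~%~~~~%~~%~~.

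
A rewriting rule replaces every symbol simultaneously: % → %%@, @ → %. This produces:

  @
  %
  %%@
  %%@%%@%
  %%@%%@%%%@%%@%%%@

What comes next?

%%@%%@%%%@%%@%%%@%%@%%@%%%@%%@%%%@%%@%%@%

Replace each of the 17 characters of %%@%%@%%%@%%@%%%@ in place — %%@ %%@ % %%@ %%@ % %%@ %%@ %%@ % %%@ %%@ % %%@ %%@ %%@ % — and concatenate.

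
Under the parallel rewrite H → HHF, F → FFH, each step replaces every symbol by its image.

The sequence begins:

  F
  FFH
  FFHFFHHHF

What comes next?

FFHFFHHHFFFHFFHHHFHHFHHFFFH

Expanding FFHFFHHHF: F→FFH, F→FFH, H→HHF, F→FFH, F→FFH, H→HHF, H→HHF, H→HHF, F→FFH. Concatenated: FFH FFH HHF FFH FFH HHF HHF HHF FFH.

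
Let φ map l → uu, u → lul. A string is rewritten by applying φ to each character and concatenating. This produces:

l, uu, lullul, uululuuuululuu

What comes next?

Replace each of the 14 characters of uululuuuululuu in place — lul lul uu lul uu lul lul lul lul uu lul uu lul lul — and concatenate.

lulluluululuulullullulluluululuulullul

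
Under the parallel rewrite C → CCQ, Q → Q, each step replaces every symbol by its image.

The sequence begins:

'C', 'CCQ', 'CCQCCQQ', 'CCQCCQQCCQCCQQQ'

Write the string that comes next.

CCQCCQQCCQCCQQQCCQCCQQCCQCCQQQQ

Replace each of the 15 characters of CCQCCQQCCQCCQQQ in place — CCQ CCQ Q CCQ CCQ Q Q CCQ CCQ Q CCQ CCQ Q Q Q — and concatenate.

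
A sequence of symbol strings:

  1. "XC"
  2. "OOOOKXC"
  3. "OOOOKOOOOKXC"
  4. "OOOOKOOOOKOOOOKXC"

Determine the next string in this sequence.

OOOOKOOOOKOOOOKOOOOKXC

Every step adds OOOOK at the front: s(k+1) = OOOOK·s(k).
So the next term is OOOOK·OOOOKOOOOKOOOOKXC.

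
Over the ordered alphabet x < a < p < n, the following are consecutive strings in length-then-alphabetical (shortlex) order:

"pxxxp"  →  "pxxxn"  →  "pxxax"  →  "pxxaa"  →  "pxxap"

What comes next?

pxxan

Find the rightmost character of pxxap below n, bump it to the next letter, and reset everything to its right to x.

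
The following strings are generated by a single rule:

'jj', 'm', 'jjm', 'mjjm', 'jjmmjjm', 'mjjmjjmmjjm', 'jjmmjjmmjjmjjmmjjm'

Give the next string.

mjjmjjmmjjmjjmmjjmmjjmjjmmjjm

From term 3 onward, concatenate the second-to-last term with the last: jj·m = jjm, m·jjm = mjjm, …
Continuing: mjjmjjmmjjm · jjmmjjmmjjmjjmmjjm gives term 8.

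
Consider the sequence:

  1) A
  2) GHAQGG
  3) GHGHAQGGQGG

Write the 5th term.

Each term wraps the previous one in GH on the left and QGG on the right.
From GHGHAQGGQGG, 2 further steps: GHGHAQGGQGG → GHGHGHAQGGQGGQGG → (answer).

GHGHGHGHAQGGQGGQGGQGG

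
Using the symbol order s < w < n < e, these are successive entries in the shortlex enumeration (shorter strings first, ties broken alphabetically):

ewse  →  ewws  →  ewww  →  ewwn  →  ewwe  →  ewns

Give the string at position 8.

Advancing 2 positions from ewns through ewns → ewnw reaches term 8.

ewnn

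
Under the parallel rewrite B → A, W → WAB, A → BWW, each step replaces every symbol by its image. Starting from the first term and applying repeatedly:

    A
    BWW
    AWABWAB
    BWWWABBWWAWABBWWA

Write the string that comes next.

Replace each of the 17 characters of BWWWABBWWAWABBWWA in place — A WAB WAB WAB BWW A A WAB WAB BWW WAB BWW A A WAB WAB BWW — and concatenate.

AWABWABWABBWWAAWABWABBWWWABBWWAAWABWABBWW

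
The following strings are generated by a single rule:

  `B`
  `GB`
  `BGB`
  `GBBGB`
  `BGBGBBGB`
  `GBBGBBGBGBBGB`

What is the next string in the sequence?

Each term (from the third on) is the two preceding terms concatenated in order: term 3 = B·GB = BGB.
So term 7 is BGBGBBGB·GBBGBBGBGBBGB.

BGBGBBGBGBBGBBGBGBBGB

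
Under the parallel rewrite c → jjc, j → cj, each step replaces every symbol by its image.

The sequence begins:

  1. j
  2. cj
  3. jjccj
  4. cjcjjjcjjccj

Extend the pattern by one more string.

Rewriting each symbol of cjcjjjcjjccj: c→jjc, j→cj, c→jjc, j→cj, j→cj, j→cj, c→jjc, j→cj, j→cj, c→jjc, c→jjc, j→cj, which concatenates to jjc cj jjc cj cj cj jjc cj cj jjc jjc cj.

jjccjjjccjcjcjjjccjcjjjcjjccj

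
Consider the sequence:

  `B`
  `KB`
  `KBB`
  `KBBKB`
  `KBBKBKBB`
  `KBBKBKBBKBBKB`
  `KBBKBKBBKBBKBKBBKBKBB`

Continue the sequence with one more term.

This is a Fibonacci-style word recurrence s(k) = s(k−1)·s(k−2): e.g. KB·B = KBB.
Continuing: KBBKBKBBKBBKBKBBKBKBB · KBBKBKBBKBBKB gives term 8.

KBBKBKBBKBBKBKBBKBKBBKBBKBKBBKBBKB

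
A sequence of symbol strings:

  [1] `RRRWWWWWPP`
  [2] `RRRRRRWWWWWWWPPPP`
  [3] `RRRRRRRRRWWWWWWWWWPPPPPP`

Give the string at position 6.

The n-th term is 3n R's then 2n+3 W's then 2n P's (n = 1, 2, …).
For term 6, n = 6, so the run lengths are 18, 15, 12.

RRRRRRRRRRRRRRRRRRWWWWWWWWWWWWWWWPPPPPPPPPPPP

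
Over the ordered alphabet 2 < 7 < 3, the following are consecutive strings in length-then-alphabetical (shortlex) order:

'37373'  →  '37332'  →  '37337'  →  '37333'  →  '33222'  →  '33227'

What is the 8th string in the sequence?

33272

Stepping forward 2 times from 33227: 33227 → 33223, then the target.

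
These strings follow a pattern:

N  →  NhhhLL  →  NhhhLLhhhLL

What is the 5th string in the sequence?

NhhhLLhhhLLhhhLLhhhLL

Each term is the previous one with hhhLL appended.
From NhhhLLhhhLL, 2 further steps: NhhhLLhhhLL → NhhhLLhhhLLhhhLL → (answer).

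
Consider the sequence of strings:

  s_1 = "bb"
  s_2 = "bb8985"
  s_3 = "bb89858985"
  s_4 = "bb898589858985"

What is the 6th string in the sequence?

The strings grow by a fixed suffix 8985 each time.
From bb898589858985, 2 further steps: bb898589858985 → bb8985898589858985 → (answer).

bb89858985898589858985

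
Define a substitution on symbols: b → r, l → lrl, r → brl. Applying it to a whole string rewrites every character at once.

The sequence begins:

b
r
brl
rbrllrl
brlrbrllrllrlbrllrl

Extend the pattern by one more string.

rbrllrlbrlrbrllrllrlbrllrllrlbrllrlrbrllrllrlbrllrl

Applying the rule to each of the 19 symbols of brlrbrllrllrlbrllrl gives the pieces r brl lrl brl r brl lrl lrl brl lrl lrl brl lrl r brl lrl lrl brl lrl, which concatenate to the answer.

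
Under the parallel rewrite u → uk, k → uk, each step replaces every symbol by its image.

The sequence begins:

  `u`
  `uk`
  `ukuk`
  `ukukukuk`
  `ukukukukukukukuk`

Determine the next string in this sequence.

ukukukukukukukukukukukukukukukuk

Replace each of the 16 characters of ukukukukukukukuk in place — uk uk uk uk uk uk uk uk uk uk uk uk uk uk uk uk — and concatenate.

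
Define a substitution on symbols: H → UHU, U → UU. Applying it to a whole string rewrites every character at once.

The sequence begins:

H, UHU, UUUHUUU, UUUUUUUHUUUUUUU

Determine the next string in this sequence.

Applying the rule to each of the 15 symbols of UUUUUUUHUUUUUUU gives the pieces UU UU UU UU UU UU UU UHU UU UU UU UU UU UU UU, which concatenate to the answer.

UUUUUUUUUUUUUUUHUUUUUUUUUUUUUUU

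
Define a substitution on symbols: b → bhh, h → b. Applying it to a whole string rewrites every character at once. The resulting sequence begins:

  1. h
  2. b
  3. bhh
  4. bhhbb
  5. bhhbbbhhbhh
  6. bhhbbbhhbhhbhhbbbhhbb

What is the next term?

Replace each of the 21 characters of bhhbbbhhbhhbhhbbbhhbb in place — bhh b b bhh bhh bhh b b bhh b b bhh b b bhh bhh bhh b b bhh bhh — and concatenate.

bhhbbbhhbhhbhhbbbhhbbbhhbbbhhbhhbhhbbbhhbhh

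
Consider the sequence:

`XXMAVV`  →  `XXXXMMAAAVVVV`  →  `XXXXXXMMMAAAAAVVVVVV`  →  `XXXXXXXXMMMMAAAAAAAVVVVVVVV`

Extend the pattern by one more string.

Reading off run lengths: X runs 2, 4, 6, 8; M runs 1, 2, 3, 4; A runs 1, 3, 5, 7; V runs 2, 4, 6, 8 — each is linear in n (n = 1, 2, …).
At n = 5 the blocks have lengths 10, 5, 9, 10.

XXXXXXXXXXMMMMMAAAAAAAAAVVVVVVVVVV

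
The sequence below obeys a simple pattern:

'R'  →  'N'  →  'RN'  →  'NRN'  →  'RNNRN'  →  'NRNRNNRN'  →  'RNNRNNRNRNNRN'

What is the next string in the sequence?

From term 3 onward, concatenate the second-to-last term with the last: R·N = RN, N·RN = NRN, …
So term 8 is NRNRNNRN·RNNRNNRNRNNRN.

NRNRNNRNRNNRNNRNRNNRN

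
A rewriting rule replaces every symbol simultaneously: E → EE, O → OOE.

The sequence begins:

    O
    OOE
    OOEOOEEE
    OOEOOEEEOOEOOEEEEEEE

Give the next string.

OOEOOEEEOOEOOEEEEEEEOOEOOEEEOOEOOEEEEEEEEEEEEEEE

Applying the rule to each of the 20 symbols of OOEOOEEEOOEOOEEEEEEE gives the pieces OOE OOE EE OOE OOE EE EE EE OOE OOE EE OOE OOE EE EE EE EE EE EE EE, which concatenate to the answer.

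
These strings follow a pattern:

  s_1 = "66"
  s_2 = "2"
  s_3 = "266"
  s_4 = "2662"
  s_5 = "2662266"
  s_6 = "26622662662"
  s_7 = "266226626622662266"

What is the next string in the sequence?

Each term (from the third on) is the previous term followed by the one before it: term 3 = 2·66 = 266.
The next term joins 266226626622662266 and 26622662662.

26622662662266226626622662662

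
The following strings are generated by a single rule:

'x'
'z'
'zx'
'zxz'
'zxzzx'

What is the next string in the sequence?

From term 3 onward, concatenate the last term with the second-to-last: z·x = zx, zx·z = zxz, …
So term 6 is zxzzx·zxz.

zxzzxzxz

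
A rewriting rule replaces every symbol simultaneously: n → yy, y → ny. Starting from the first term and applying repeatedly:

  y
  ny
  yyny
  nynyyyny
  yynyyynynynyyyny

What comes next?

nynyyynynynyyynyyynyyynynynyyyny

Applying the rule to each of the 16 symbols of yynyyynynynyyyny gives the pieces ny ny yy ny ny ny yy ny yy ny yy ny ny ny yy ny, which concatenate to the answer.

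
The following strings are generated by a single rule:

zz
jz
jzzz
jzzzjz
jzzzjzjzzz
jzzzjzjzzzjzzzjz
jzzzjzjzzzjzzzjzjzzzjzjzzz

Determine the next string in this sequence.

jzzzjzjzzzjzzzjzjzzzjzjzzzjzzzjzjzzzjzzzjz

This is a Fibonacci-style word recurrence s(k) = s(k−1)·s(k−2): e.g. jz·zz = jzzz.
So term 8 is jzzzjzjzzzjzzzjzjzzzjzjzzz·jzzzjzjzzzjzzzjz.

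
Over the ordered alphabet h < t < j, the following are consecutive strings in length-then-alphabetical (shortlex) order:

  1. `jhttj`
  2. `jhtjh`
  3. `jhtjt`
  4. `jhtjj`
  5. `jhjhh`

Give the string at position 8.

jhjth

Advancing 3 positions from jhjhh through jhjhh → jhjht → jhjhj reaches term 8.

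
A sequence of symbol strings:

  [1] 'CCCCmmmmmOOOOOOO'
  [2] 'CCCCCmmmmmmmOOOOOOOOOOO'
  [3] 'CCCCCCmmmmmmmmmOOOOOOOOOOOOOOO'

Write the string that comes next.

Each string has the form C^{n+3} m^{2n+3} O^{4n+3} (n = 1, 2, …).
For the next term, n = 4, so the run lengths are 7, 11, 19.

CCCCCCCmmmmmmmmmmmOOOOOOOOOOOOOOOOOOO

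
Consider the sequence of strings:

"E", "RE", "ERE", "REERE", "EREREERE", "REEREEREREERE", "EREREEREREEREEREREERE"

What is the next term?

From term 3 onward, concatenate the second-to-last term with the last: E·RE = ERE, RE·ERE = REERE, …
Continuing: REEREEREREERE · EREREEREREEREEREREERE gives term 8.

REEREEREREEREEREREEREREEREEREREERE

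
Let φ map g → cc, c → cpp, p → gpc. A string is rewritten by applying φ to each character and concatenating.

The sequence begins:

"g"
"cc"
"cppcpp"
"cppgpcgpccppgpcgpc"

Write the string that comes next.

Rewriting the 18 symbols of cppgpcgpccppgpcgpc one by one yields cpp gpc gpc cc gpc cpp cc gpc cpp cpp gpc gpc cc gpc cpp cc gpc cpp; concatenated:

cppgpcgpcccgpccppccgpccppcppgpcgpcccgpccppccgpccpp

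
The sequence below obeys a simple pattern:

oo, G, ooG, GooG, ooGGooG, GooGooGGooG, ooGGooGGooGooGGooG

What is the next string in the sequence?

GooGooGGooGooGGooGGooGooGGooG

From term 3 onward, concatenate the second-to-last term with the last: oo·G = ooG, G·ooG = GooG, …
The next term joins GooGooGGooG and ooGGooGGooGooGGooG.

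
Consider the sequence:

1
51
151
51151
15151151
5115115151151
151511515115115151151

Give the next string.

5115115151151151511515115115151151

This is a Fibonacci-style word recurrence s(k) = s(k−2)·s(k−1): e.g. 1·51 = 151.
Continuing: 5115115151151 · 151511515115115151151 gives term 8.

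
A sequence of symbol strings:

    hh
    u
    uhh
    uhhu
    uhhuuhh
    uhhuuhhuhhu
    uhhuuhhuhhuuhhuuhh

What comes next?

Each term (from the third on) is the previous term followed by the one before it: term 3 = u·hh = uhh.
Continuing: uhhuuhhuhhuuhhuuhh · uhhuuhhuhhu gives term 8.

uhhuuhhuhhuuhhuuhhuhhuuhhuhhu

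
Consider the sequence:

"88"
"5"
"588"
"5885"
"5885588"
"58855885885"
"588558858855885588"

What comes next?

58855885885588558858855885885

From term 3 onward, concatenate the last term with the second-to-last: 5·88 = 588, 588·5 = 5885, …
So term 8 is 588558858855885588·58855885885.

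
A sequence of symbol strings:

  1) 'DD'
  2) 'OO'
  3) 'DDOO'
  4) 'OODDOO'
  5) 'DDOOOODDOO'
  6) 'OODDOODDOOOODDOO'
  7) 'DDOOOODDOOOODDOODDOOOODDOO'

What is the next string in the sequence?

From term 3 onward, concatenate the second-to-last term with the last: DD·OO = DDOO, OO·DDOO = OODDOO, …
So term 8 is OODDOODDOOOODDOO·DDOOOODDOOOODDOODDOOOODDOO.

OODDOODDOOOODDOODDOOOODDOOOODDOODDOOOODDOO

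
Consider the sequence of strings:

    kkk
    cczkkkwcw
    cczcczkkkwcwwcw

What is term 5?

cczcczcczcczkkkwcwwcwwcwwcw

Every step adds ccz to the front and wcw to the end of the previous string.
From cczcczkkkwcwwcw, 2 further steps: cczcczkkkwcwwcw → cczcczcczkkkwcwwcwwcw → (answer).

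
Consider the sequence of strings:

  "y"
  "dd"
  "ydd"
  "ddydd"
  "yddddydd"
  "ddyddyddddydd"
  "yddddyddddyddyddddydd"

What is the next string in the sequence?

From term 3 onward, concatenate the second-to-last term with the last: y·dd = ydd, dd·ydd = ddydd, …
So term 8 is ddyddyddddydd·yddddyddddyddyddddydd.

ddyddyddddyddyddddyddddyddyddddydd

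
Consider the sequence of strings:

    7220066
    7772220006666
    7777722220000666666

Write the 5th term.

Each string has the form 7^{2n-1} 2^{n+1} 0^{n+1} 6^{2n} (n = 1, 2, …).
At n = 5 the blocks have lengths 9, 6, 6, 10.

7777777772222220000006666666666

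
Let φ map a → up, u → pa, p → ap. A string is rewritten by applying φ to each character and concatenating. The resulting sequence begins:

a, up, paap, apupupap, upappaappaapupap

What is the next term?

φ(upappaappaapupap) expands symbol-by-symbol to pa ap up ap ap up up ap ap up up ap pa ap up ap; joining the 16 pieces gives the next term.

paapupapapupupapapupupappaapupap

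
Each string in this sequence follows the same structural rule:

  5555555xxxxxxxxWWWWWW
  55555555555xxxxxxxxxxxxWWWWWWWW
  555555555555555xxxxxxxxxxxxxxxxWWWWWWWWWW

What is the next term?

5555555555555555555xxxxxxxxxxxxxxxxxxxxWWWWWWWWWWWW

Reading off run lengths: 5 runs 7, 11, 15; x runs 8, 12, 16; W runs 6, 8, 10 — each is linear in n, where the shown terms are n = 2, 3, 4.
Setting n = 5 gives 19, 20, 12 characters in each block.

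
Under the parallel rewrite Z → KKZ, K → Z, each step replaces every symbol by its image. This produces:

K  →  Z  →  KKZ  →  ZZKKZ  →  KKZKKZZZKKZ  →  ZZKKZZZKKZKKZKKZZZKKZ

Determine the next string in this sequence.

KKZKKZZZKKZKKZKKZZZKKZZZKKZZZKKZKKZKKZZZKKZ

φ(ZZKKZZZKKZKKZKKZZZKKZ) expands symbol-by-symbol to KKZ KKZ Z Z KKZ KKZ KKZ Z Z KKZ Z Z KKZ Z Z KKZ KKZ KKZ Z Z KKZ; joining the 21 pieces gives the next term.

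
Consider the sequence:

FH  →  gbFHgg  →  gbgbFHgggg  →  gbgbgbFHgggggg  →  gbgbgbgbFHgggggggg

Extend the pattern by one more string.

Each term wraps the previous one in gb on the left and gg on the right.
Applying this once more to gbgbgbgbFHgggggggg:

gbgbgbgbgbFHgggggggggg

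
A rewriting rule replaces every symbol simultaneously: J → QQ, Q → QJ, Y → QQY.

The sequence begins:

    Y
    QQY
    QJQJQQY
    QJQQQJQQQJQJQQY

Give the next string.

Replace each of the 15 characters of QJQQQJQQQJQJQQY in place — QJ QQ QJ QJ QJ QQ QJ QJ QJ QQ QJ QQ QJ QJ QQY — and concatenate.

QJQQQJQJQJQQQJQJQJQQQJQQQJQJQQY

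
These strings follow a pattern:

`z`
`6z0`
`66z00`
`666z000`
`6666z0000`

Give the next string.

Each term wraps the previous one in 6 on the left and 0 on the right.
So the next term is 6·6666z0000·0.

66666z00000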